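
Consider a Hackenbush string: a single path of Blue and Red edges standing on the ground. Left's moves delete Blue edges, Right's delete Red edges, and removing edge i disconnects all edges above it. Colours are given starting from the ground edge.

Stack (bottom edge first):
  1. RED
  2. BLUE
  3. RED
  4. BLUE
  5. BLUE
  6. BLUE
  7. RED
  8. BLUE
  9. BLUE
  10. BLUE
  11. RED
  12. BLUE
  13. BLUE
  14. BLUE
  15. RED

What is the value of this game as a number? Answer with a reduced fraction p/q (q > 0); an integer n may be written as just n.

Recurse on prefixes of the 15-edge string RED BLUE RED BLUE BLUE BLUE RED BLUE BLUE BLUE RED BLUE BLUE BLUE RED:
step 1: add RED to get R; options L={ ∅ } R={ 0 } ⇒ -1
step 2: add BLUE to get RB; options L={ -1 } R={ 0 } ⇒ -1/2
step 3: add RED to get RBR; options L={ -1 } R={ -1/2,0 } ⇒ -3/4
step 4: add BLUE to get RBRB; options L={ -1,-3/4 } R={ -1/2,0 } ⇒ -5/8
step 5: add BLUE to get RBRBB; options L={ -1,-3/4,-5/8 } R={ -1/2,0 } ⇒ -9/16
step 6: add BLUE to get RBRBBB; options L={ -1,-3/4,-5/8,-9/16 } R={ -1/2,0 } ⇒ -17/32
step 7: add RED to get RBRBBBR; options L={ -1,-3/4,-5/8,-9/16 } R={ -17/32,-1/2,0 } ⇒ -35/64
step 8: add BLUE to get RBRBBBRB; options L={ -1,-3/4,-5/8,-9/16,-35/64 } R={ -17/32,-1/2,0 } ⇒ -69/128
step 9: add BLUE to get RBRBBBRBB; options L={ -1,-3/4,-5/8,-9/16,-35/64,-69/128 } R={ -17/32,-1/2,0 } ⇒ -137/256
step 10: add BLUE to get RBRBBBRBBB; options L={ -1,-3/4,-5/8,-9/16,-35/64,-69/128,-137/256 } R={ -17/32,-1/2,0 } ⇒ -273/512
step 11: add RED to get RBRBBBRBBBR; options L={ -1,-3/4,-5/8,-9/16,-35/64,-69/128,-137/256 } R={ -273/512,-17/32,-1/2,0 } ⇒ -547/1024
step 12: add BLUE to get RBRBBBRBBBRB; options L={ -1,-3/4,-5/8,-9/16,-35/64,-69/128,-137/256,-547/1024 } R={ -273/512,-17/32,-1/2,0 } ⇒ -1093/2048
step 13: add BLUE to get RBRBBBRBBBRBB; options L={ -1,-3/4,-5/8,-9/16,-35/64,-69/128,-137/256,-547/1024,-1093/2048 } R={ -273/512,-17/32,-1/2,0 } ⇒ -2185/4096
step 14: add BLUE to get RBRBBBRBBBRBBB; options L={ -1,-3/4,-5/8,-9/16,-35/64,-69/128,-137/256,-547/1024,-1093/2048,-2185/4096 } R={ -273/512,-17/32,-1/2,0 } ⇒ -4369/8192
step 15: add RED to get RBRBBBRBBBRBBBR; options L={ -1,-3/4,-5/8,-9/16,-35/64,-69/128,-137/256,-547/1024,-1093/2048,-2185/4096 } R={ -4369/8192,-273/512,-17/32,-1/2,0 } ⇒ -8739/16384

-8739/16384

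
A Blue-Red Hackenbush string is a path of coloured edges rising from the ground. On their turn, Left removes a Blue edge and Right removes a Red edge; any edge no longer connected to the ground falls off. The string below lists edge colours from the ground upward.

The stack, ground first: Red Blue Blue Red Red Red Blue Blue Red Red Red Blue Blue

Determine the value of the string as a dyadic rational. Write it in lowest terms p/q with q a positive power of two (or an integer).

Prefix values for Red Blue Blue Red Red Red Blue Blue Red Red Red Blue Blue via {L|R} + simplicity:
val(R) = { · | 0 } -> -1
val(RB) = { -1 | 0 } -> -1/2
val(RBB) = { -1; -1/2 | 0 } -> -1/4
val(RBBR) = { -1; -1/2 | -1/4; 0 } -> -3/8
val(RBBRR) = { -1; -1/2 | -3/8; -1/4; 0 } -> -7/16
val(RBBRRR) = { -1; -1/2 | -7/16; -3/8; -1/4; 0 } -> -15/32
val(RBBRRRB) = { -1; -1/2; -15/32 | -7/16; -3/8; -1/4; 0 } -> -29/64
val(RBBRRRBB) = { -1; -1/2; -15/32; -29/64 | -7/16; -3/8; -1/4; 0 } -> -57/128
val(RBBRRRBBR) = { -1; -1/2; -15/32; -29/64 | -57/128; -7/16; -3/8; -1/4; 0 } -> -115/256
val(RBBRRRBBRR) = { -1; -1/2; -15/32; -29/64 | -115/256; -57/128; -7/16; -3/8; -1/4; 0 } -> -231/512
val(RBBRRRBBRRR) = { -1; -1/2; -15/32; -29/64 | -231/512; -115/256; -57/128; -7/16; -3/8; -1/4; 0 } -> -463/1024
val(RBBRRRBBRRRB) = { -1; -1/2; -15/32; -29/64; -463/1024 | -231/512; -115/256; -57/128; -7/16; -3/8; -1/4; 0 } -> -925/2048
val(RBBRRRBBRRRBB) = { -1; -1/2; -15/32; -29/64; -463/1024; -925/2048 | -231/512; -115/256; -57/128; -7/16; -3/8; -1/4; 0 } -> -1849/4096

-1849/4096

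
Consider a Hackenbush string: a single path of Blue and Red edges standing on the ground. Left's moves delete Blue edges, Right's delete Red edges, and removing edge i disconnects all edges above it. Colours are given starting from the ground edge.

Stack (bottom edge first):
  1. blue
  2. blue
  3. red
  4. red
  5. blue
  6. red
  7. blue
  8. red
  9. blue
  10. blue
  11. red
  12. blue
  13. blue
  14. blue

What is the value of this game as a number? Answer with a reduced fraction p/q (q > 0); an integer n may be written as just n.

G(b) = { 0 |  } = 1
G(bb) = { 0,1 |  } = 2
G(bbr) = { 0,1 | 2 } = 3/2
G(bbrr) = { 0,1 | 3/2,2 } = 5/4
G(bbrrb) = { 0,1,5/4 | 3/2,2 } = 11/8
G(bbrrbr) = { 0,1,5/4 | 11/8,3/2,2 } = 21/16
G(bbrrbrb) = { 0,1,5/4,21/16 | 11/8,3/2,2 } = 43/32
G(bbrrbrbr) = { 0,1,5/4,21/16 | 43/32,11/8,3/2,2 } = 85/64
G(bbrrbrbrb) = { 0,1,5/4,21/16,85/64 | 43/32,11/8,3/2,2 } = 171/128
G(bbrrbrbrbb) = { 0,1,5/4,21/16,85/64,171/128 | 43/32,11/8,3/2,2 } = 343/256
G(bbrrbrbrbbr) = { 0,1,5/4,21/16,85/64,171/128 | 343/256,43/32,11/8,3/2,2 } = 685/512
G(bbrrbrbrbbrb) = { 0,1,5/4,21/16,85/64,171/128,685/512 | 343/256,43/32,11/8,3/2,2 } = 1371/1024
G(bbrrbrbrbbrbb) = { 0,1,5/4,21/16,85/64,171/128,685/512,1371/1024 | 343/256,43/32,11/8,3/2,2 } = 2743/2048
G(bbrrbrbrbbrbbb) = { 0,1,5/4,21/16,85/64,171/128,685/512,1371/1024,2743/2048 | 343/256,43/32,11/8,3/2,2 } = 5487/4096

5487/4096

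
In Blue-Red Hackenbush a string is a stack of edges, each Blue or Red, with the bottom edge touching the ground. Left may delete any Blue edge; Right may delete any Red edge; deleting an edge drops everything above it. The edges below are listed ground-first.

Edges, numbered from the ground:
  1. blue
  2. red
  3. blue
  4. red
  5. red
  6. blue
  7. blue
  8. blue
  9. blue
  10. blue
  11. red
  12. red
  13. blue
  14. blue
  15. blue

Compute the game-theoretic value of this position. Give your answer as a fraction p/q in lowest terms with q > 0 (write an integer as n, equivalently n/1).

Recurse on prefixes of the 15-edge string blue red blue red red blue blue blue blue blue red red blue blue blue:
val_1 [b]  L=[0]  R=[(no moves)]  -> 1
val_2 [br]  L=[0]  R=[1]  -> 1/2
val_3 [brb]  L=[0; 1/2]  R=[1]  -> 3/4
val_4 [brbr]  L=[0; 1/2]  R=[3/4; 1]  -> 5/8
val_5 [brbrr]  L=[0; 1/2]  R=[5/8; 3/4; 1]  -> 9/16
val_6 [brbrrb]  L=[0; 1/2; 9/16]  R=[5/8; 3/4; 1]  -> 19/32
val_7 [brbrrbb]  L=[0; 1/2; 9/16; 19/32]  R=[5/8; 3/4; 1]  -> 39/64
val_8 [brbrrbbb]  L=[0; 1/2; 9/16; 19/32; 39/64]  R=[5/8; 3/4; 1]  -> 79/128
val_9 [brbrrbbbb]  L=[0; 1/2; 9/16; 19/32; 39/64; 79/128]  R=[5/8; 3/4; 1]  -> 159/256
val_10 [brbrrbbbbb]  L=[0; 1/2; 9/16; 19/32; 39/64; 79/128; 159/256]  R=[5/8; 3/4; 1]  -> 319/512
val_11 [brbrrbbbbbr]  L=[0; 1/2; 9/16; 19/32; 39/64; 79/128; 159/256]  R=[319/512; 5/8; 3/4; 1]  -> 637/1024
val_12 [brbrrbbbbbrr]  L=[0; 1/2; 9/16; 19/32; 39/64; 79/128; 159/256]  R=[637/1024; 319/512; 5/8; 3/4; 1]  -> 1273/2048
val_13 [brbrrbbbbbrrb]  L=[0; 1/2; 9/16; 19/32; 39/64; 79/128; 159/256; 1273/2048]  R=[637/1024; 319/512; 5/8; 3/4; 1]  -> 2547/4096
val_14 [brbrrbbbbbrrbb]  L=[0; 1/2; 9/16; 19/32; 39/64; 79/128; 159/256; 1273/2048; 2547/4096]  R=[637/1024; 319/512; 5/8; 3/4; 1]  -> 5095/8192
val_15 [brbrrbbbbbrrbbb]  L=[0; 1/2; 9/16; 19/32; 39/64; 79/128; 159/256; 1273/2048; 2547/4096; 5095/8192]  R=[637/1024; 319/512; 5/8; 3/4; 1]  -> 10191/16384

10191/16384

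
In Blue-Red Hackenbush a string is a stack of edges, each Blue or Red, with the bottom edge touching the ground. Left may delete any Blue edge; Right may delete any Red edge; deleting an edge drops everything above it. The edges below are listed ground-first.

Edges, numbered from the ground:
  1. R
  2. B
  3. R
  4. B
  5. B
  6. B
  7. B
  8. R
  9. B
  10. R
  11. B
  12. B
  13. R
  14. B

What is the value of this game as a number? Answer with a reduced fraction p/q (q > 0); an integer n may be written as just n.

-4261/8192

Recurse on prefixes of the 14-edge string R B R B B B B R B R B B R B:
step 1: add R to get R; options L={ none } R={ 0 } ⇒ -1
step 2: add B to get RB; options L={ -1 } R={ 0 } ⇒ -1/2
step 3: add R to get RBR; options L={ -1 } R={ -1/2,0 } ⇒ -3/4
step 4: add B to get RBRB; options L={ -1,-3/4 } R={ -1/2,0 } ⇒ -5/8
step 5: add B to get RBRBB; options L={ -1,-3/4,-5/8 } R={ -1/2,0 } ⇒ -9/16
step 6: add B to get RBRBBB; options L={ -1,-3/4,-5/8,-9/16 } R={ -1/2,0 } ⇒ -17/32
step 7: add B to get RBRBBBB; options L={ -1,-3/4,-5/8,-9/16,-17/32 } R={ -1/2,0 } ⇒ -33/64
step 8: add R to get RBRBBBBR; options L={ -1,-3/4,-5/8,-9/16,-17/32 } R={ -33/64,-1/2,0 } ⇒ -67/128
step 9: add B to get RBRBBBBRB; options L={ -1,-3/4,-5/8,-9/16,-17/32,-67/128 } R={ -33/64,-1/2,0 } ⇒ -133/256
step 10: add R to get RBRBBBBRBR; options L={ -1,-3/4,-5/8,-9/16,-17/32,-67/128 } R={ -133/256,-33/64,-1/2,0 } ⇒ -267/512
step 11: add B to get RBRBBBBRBRB; options L={ -1,-3/4,-5/8,-9/16,-17/32,-67/128,-267/512 } R={ -133/256,-33/64,-1/2,0 } ⇒ -533/1024
step 12: add B to get RBRBBBBRBRBB; options L={ -1,-3/4,-5/8,-9/16,-17/32,-67/128,-267/512,-533/1024 } R={ -133/256,-33/64,-1/2,0 } ⇒ -1065/2048
step 13: add R to get RBRBBBBRBRBBR; options L={ -1,-3/4,-5/8,-9/16,-17/32,-67/128,-267/512,-533/1024 } R={ -1065/2048,-133/256,-33/64,-1/2,0 } ⇒ -2131/4096
step 14: add B to get RBRBBBBRBRBBRB; options L={ -1,-3/4,-5/8,-9/16,-17/32,-67/128,-267/512,-533/1024,-2131/4096 } R={ -1065/2048,-133/256,-33/64,-1/2,0 } ⇒ -4261/8192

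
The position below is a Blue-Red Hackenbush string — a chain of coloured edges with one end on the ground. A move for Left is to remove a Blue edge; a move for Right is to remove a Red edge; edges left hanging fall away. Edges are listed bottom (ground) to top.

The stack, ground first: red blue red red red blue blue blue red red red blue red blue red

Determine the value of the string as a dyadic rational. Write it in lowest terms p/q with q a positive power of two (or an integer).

-14571/16384

Recurse on prefixes of the 15-edge string red blue red red red blue blue blue red red red blue red blue red:
value(r) = { · | 0 } so -1
value(rb) = { -1 | 0 } so -1/2
value(rbr) = { -1 | -1/2 0 } so -3/4
value(rbrr) = { -1 | -3/4 -1/2 0 } so -7/8
value(rbrrr) = { -1 | -7/8 -3/4 -1/2 0 } so -15/16
value(rbrrrb) = { -1 -15/16 | -7/8 -3/4 -1/2 0 } so -29/32
value(rbrrrbb) = { -1 -15/16 -29/32 | -7/8 -3/4 -1/2 0 } so -57/64
value(rbrrrbbb) = { -1 -15/16 -29/32 -57/64 | -7/8 -3/4 -1/2 0 } so -113/128
value(rbrrrbbbr) = { -1 -15/16 -29/32 -57/64 | -113/128 -7/8 -3/4 -1/2 0 } so -227/256
value(rbrrrbbbrr) = { -1 -15/16 -29/32 -57/64 | -227/256 -113/128 -7/8 -3/4 -1/2 0 } so -455/512
value(rbrrrbbbrrr) = { -1 -15/16 -29/32 -57/64 | -455/512 -227/256 -113/128 -7/8 -3/4 -1/2 0 } so -911/1024
value(rbrrrbbbrrrb) = { -1 -15/16 -29/32 -57/64 -911/1024 | -455/512 -227/256 -113/128 -7/8 -3/4 -1/2 0 } so -1821/2048
value(rbrrrbbbrrrbr) = { -1 -15/16 -29/32 -57/64 -911/1024 | -1821/2048 -455/512 -227/256 -113/128 -7/8 -3/4 -1/2 0 } so -3643/4096
value(rbrrrbbbrrrbrb) = { -1 -15/16 -29/32 -57/64 -911/1024 -3643/4096 | -1821/2048 -455/512 -227/256 -113/128 -7/8 -3/4 -1/2 0 } so -7285/8192
value(rbrrrbbbrrrbrbr) = { -1 -15/16 -29/32 -57/64 -911/1024 -3643/4096 | -7285/8192 -1821/2048 -455/512 -227/256 -113/128 -7/8 -3/4 -1/2 0 } so -14571/16384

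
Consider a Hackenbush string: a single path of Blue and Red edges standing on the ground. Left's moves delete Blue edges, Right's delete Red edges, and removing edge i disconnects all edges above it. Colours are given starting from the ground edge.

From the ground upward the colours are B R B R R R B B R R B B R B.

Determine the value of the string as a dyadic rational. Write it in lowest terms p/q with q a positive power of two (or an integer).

4507/8192

Build G(s[:k]) for k = 1..14, string s = B R B R R R B B R R B B R B.
edge 1 of 14 (B): { 0 | · } -> 1
edge 2 of 14 (R): { 0 | 1 } -> 1/2
edge 3 of 14 (B): { 0,1/2 | 1 } -> 3/4
edge 4 of 14 (R): { 0,1/2 | 3/4,1 } -> 5/8
edge 5 of 14 (R): { 0,1/2 | 5/8,3/4,1 } -> 9/16
edge 6 of 14 (R): { 0,1/2 | 9/16,5/8,3/4,1 } -> 17/32
edge 7 of 14 (B): { 0,1/2,17/32 | 9/16,5/8,3/4,1 } -> 35/64
edge 8 of 14 (B): { 0,1/2,17/32,35/64 | 9/16,5/8,3/4,1 } -> 71/128
edge 9 of 14 (R): { 0,1/2,17/32,35/64 | 71/128,9/16,5/8,3/4,1 } -> 141/256
edge 10 of 14 (R): { 0,1/2,17/32,35/64 | 141/256,71/128,9/16,5/8,3/4,1 } -> 281/512
edge 11 of 14 (B): { 0,1/2,17/32,35/64,281/512 | 141/256,71/128,9/16,5/8,3/4,1 } -> 563/1024
edge 12 of 14 (B): { 0,1/2,17/32,35/64,281/512,563/1024 | 141/256,71/128,9/16,5/8,3/4,1 } -> 1127/2048
edge 13 of 14 (R): { 0,1/2,17/32,35/64,281/512,563/1024 | 1127/2048,141/256,71/128,9/16,5/8,3/4,1 } -> 2253/4096
edge 14 of 14 (B): { 0,1/2,17/32,35/64,281/512,563/1024,2253/4096 | 1127/2048,141/256,71/128,9/16,5/8,3/4,1 } -> 4507/8192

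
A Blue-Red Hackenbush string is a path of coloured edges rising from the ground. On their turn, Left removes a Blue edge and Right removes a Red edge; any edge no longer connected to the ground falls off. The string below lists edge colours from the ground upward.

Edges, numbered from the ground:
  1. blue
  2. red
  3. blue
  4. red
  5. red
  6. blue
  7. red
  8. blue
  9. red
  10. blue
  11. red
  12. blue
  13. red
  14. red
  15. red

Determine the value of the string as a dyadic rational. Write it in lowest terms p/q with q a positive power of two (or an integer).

9553/16384

edge 1 of 15 (blue): { 0 | — } — 1
edge 2 of 15 (red): { 0 | 1 } — 1/2
edge 3 of 15 (blue): { 0 1/2 | 1 } — 3/4
edge 4 of 15 (red): { 0 1/2 | 3/4 1 } — 5/8
edge 5 of 15 (red): { 0 1/2 | 5/8 3/4 1 } — 9/16
edge 6 of 15 (blue): { 0 1/2 9/16 | 5/8 3/4 1 } — 19/32
edge 7 of 15 (red): { 0 1/2 9/16 | 19/32 5/8 3/4 1 } — 37/64
edge 8 of 15 (blue): { 0 1/2 9/16 37/64 | 19/32 5/8 3/4 1 } — 75/128
edge 9 of 15 (red): { 0 1/2 9/16 37/64 | 75/128 19/32 5/8 3/4 1 } — 149/256
edge 10 of 15 (blue): { 0 1/2 9/16 37/64 149/256 | 75/128 19/32 5/8 3/4 1 } — 299/512
edge 11 of 15 (red): { 0 1/2 9/16 37/64 149/256 | 299/512 75/128 19/32 5/8 3/4 1 } — 597/1024
edge 12 of 15 (blue): { 0 1/2 9/16 37/64 149/256 597/1024 | 299/512 75/128 19/32 5/8 3/4 1 } — 1195/2048
edge 13 of 15 (red): { 0 1/2 9/16 37/64 149/256 597/1024 | 1195/2048 299/512 75/128 19/32 5/8 3/4 1 } — 2389/4096
edge 14 of 15 (red): { 0 1/2 9/16 37/64 149/256 597/1024 | 2389/4096 1195/2048 299/512 75/128 19/32 5/8 3/4 1 } — 4777/8192
edge 15 of 15 (red): { 0 1/2 9/16 37/64 149/256 597/1024 | 4777/8192 2389/4096 1195/2048 299/512 75/128 19/32 5/8 3/4 1 } — 9553/16384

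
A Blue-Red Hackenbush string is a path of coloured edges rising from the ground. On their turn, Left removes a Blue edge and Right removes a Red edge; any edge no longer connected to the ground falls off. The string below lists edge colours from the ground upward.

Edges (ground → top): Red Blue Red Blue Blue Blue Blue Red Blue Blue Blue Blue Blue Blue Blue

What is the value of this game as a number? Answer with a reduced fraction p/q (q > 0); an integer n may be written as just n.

Recurse on prefixes of the 15-edge string Red Blue Red Blue Blue Blue Blue Red Blue Blue Blue Blue Blue Blue Blue:
v_1 [R]  L=[(no moves)]  R=[0]  ⇒ -1
v_2 [RB]  L=[-1]  R=[0]  ⇒ -1/2
v_3 [RBR]  L=[-1]  R=[-1/2 0]  ⇒ -3/4
v_4 [RBRB]  L=[-1 -3/4]  R=[-1/2 0]  ⇒ -5/8
v_5 [RBRBB]  L=[-1 -3/4 -5/8]  R=[-1/2 0]  ⇒ -9/16
v_6 [RBRBBB]  L=[-1 -3/4 -5/8 -9/16]  R=[-1/2 0]  ⇒ -17/32
v_7 [RBRBBBB]  L=[-1 -3/4 -5/8 -9/16 -17/32]  R=[-1/2 0]  ⇒ -33/64
v_8 [RBRBBBBR]  L=[-1 -3/4 -5/8 -9/16 -17/32]  R=[-33/64 -1/2 0]  ⇒ -67/128
v_9 [RBRBBBBRB]  L=[-1 -3/4 -5/8 -9/16 -17/32 -67/128]  R=[-33/64 -1/2 0]  ⇒ -133/256
v_10 [RBRBBBBRBB]  L=[-1 -3/4 -5/8 -9/16 -17/32 -67/128 -133/256]  R=[-33/64 -1/2 0]  ⇒ -265/512
v_11 [RBRBBBBRBBB]  L=[-1 -3/4 -5/8 -9/16 -17/32 -67/128 -133/256 -265/512]  R=[-33/64 -1/2 0]  ⇒ -529/1024
v_12 [RBRBBBBRBBBB]  L=[-1 -3/4 -5/8 -9/16 -17/32 -67/128 -133/256 -265/512 -529/1024]  R=[-33/64 -1/2 0]  ⇒ -1057/2048
v_13 [RBRBBBBRBBBBB]  L=[-1 -3/4 -5/8 -9/16 -17/32 -67/128 -133/256 -265/512 -529/1024 -1057/2048]  R=[-33/64 -1/2 0]  ⇒ -2113/4096
v_14 [RBRBBBBRBBBBBB]  L=[-1 -3/4 -5/8 -9/16 -17/32 -67/128 -133/256 -265/512 -529/1024 -1057/2048 -2113/4096]  R=[-33/64 -1/2 0]  ⇒ -4225/8192
v_15 [RBRBBBBRBBBBBBB]  L=[-1 -3/4 -5/8 -9/16 -17/32 -67/128 -133/256 -265/512 -529/1024 -1057/2048 -2113/4096 -4225/8192]  R=[-33/64 -1/2 0]  ⇒ -8449/16384

-8449/16384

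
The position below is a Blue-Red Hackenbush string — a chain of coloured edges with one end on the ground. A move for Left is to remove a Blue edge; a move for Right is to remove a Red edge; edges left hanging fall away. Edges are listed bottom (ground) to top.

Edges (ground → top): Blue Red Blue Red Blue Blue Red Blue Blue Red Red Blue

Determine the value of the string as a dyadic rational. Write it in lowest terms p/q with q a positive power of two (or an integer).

1459/2048

Recurse on prefixes of the 12-edge string Blue Red Blue Red Blue Blue Red Blue Blue Red Red Blue:
step 1: add Blue to get B; options L={ 0 } R={ ∅ } => 1
step 2: add Red to get BR; options L={ 0 } R={ 1 } => 1/2
step 3: add Blue to get BRB; options L={ 0; 1/2 } R={ 1 } => 3/4
step 4: add Red to get BRBR; options L={ 0; 1/2 } R={ 3/4; 1 } => 5/8
step 5: add Blue to get BRBRB; options L={ 0; 1/2; 5/8 } R={ 3/4; 1 } => 11/16
step 6: add Blue to get BRBRBB; options L={ 0; 1/2; 5/8; 11/16 } R={ 3/4; 1 } => 23/32
step 7: add Red to get BRBRBBR; options L={ 0; 1/2; 5/8; 11/16 } R={ 23/32; 3/4; 1 } => 45/64
step 8: add Blue to get BRBRBBRB; options L={ 0; 1/2; 5/8; 11/16; 45/64 } R={ 23/32; 3/4; 1 } => 91/128
step 9: add Blue to get BRBRBBRBB; options L={ 0; 1/2; 5/8; 11/16; 45/64; 91/128 } R={ 23/32; 3/4; 1 } => 183/256
step 10: add Red to get BRBRBBRBBR; options L={ 0; 1/2; 5/8; 11/16; 45/64; 91/128 } R={ 183/256; 23/32; 3/4; 1 } => 365/512
step 11: add Red to get BRBRBBRBBRR; options L={ 0; 1/2; 5/8; 11/16; 45/64; 91/128 } R={ 365/512; 183/256; 23/32; 3/4; 1 } => 729/1024
step 12: add Blue to get BRBRBBRBBRRB; options L={ 0; 1/2; 5/8; 11/16; 45/64; 91/128; 729/1024 } R={ 365/512; 183/256; 23/32; 3/4; 1 } => 1459/2048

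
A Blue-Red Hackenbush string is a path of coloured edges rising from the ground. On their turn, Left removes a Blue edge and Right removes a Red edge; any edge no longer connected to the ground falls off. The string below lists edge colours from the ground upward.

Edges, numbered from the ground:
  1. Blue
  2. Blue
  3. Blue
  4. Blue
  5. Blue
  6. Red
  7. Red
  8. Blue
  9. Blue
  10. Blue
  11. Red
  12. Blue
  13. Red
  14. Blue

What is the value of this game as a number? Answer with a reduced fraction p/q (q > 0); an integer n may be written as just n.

2283/512

Prefix values for Blue Blue Blue Blue Blue Red Red Blue Blue Blue Red Blue Red Blue via {L|R} + simplicity:
v_1 [B]  L=[0]  R=[none]  — 1
v_2 [BB]  L=[0,1]  R=[none]  — 2
v_3 [BBB]  L=[0,1,2]  R=[none]  — 3
v_4 [BBBB]  L=[0,1,2,3]  R=[none]  — 4
v_5 [BBBBB]  L=[0,1,2,3,4]  R=[none]  — 5
v_6 [BBBBBR]  L=[0,1,2,3,4]  R=[5]  — 9/2
v_7 [BBBBBRR]  L=[0,1,2,3,4]  R=[9/2,5]  — 17/4
v_8 [BBBBBRRB]  L=[0,1,2,3,4,17/4]  R=[9/2,5]  — 35/8
v_9 [BBBBBRRBB]  L=[0,1,2,3,4,17/4,35/8]  R=[9/2,5]  — 71/16
v_10 [BBBBBRRBBB]  L=[0,1,2,3,4,17/4,35/8,71/16]  R=[9/2,5]  — 143/32
v_11 [BBBBBRRBBBR]  L=[0,1,2,3,4,17/4,35/8,71/16]  R=[143/32,9/2,5]  — 285/64
v_12 [BBBBBRRBBBRB]  L=[0,1,2,3,4,17/4,35/8,71/16,285/64]  R=[143/32,9/2,5]  — 571/128
v_13 [BBBBBRRBBBRBR]  L=[0,1,2,3,4,17/4,35/8,71/16,285/64]  R=[571/128,143/32,9/2,5]  — 1141/256
v_14 [BBBBBRRBBBRBRB]  L=[0,1,2,3,4,17/4,35/8,71/16,285/64,1141/256]  R=[571/128,143/32,9/2,5]  — 2283/512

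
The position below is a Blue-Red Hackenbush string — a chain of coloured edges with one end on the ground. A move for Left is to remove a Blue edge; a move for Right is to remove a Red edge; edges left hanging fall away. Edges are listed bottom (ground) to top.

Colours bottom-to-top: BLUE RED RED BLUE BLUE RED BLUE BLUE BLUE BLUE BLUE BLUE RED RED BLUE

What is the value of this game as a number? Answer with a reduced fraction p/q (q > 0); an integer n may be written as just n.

Prefix values for BLUE RED RED BLUE BLUE RED BLUE BLUE BLUE BLUE BLUE BLUE RED RED BLUE via {L|R} + simplicity:
B: Left { 0 }, Right {  } — simplest 1
BR: Left { 0 }, Right { 1 } — simplest 1/2
BRR: Left { 0 }, Right { 1/2; 1 } — simplest 1/4
BRRB: Left { 0; 1/4 }, Right { 1/2; 1 } — simplest 3/8
BRRBB: Left { 0; 1/4; 3/8 }, Right { 1/2; 1 } — simplest 7/16
BRRBBR: Left { 0; 1/4; 3/8 }, Right { 7/16; 1/2; 1 } — simplest 13/32
BRRBBRB: Left { 0; 1/4; 3/8; 13/32 }, Right { 7/16; 1/2; 1 } — simplest 27/64
BRRBBRBB: Left { 0; 1/4; 3/8; 13/32; 27/64 }, Right { 7/16; 1/2; 1 } — simplest 55/128
BRRBBRBBB: Left { 0; 1/4; 3/8; 13/32; 27/64; 55/128 }, Right { 7/16; 1/2; 1 } — simplest 111/256
BRRBBRBBBB: Left { 0; 1/4; 3/8; 13/32; 27/64; 55/128; 111/256 }, Right { 7/16; 1/2; 1 } — simplest 223/512
BRRBBRBBBBB: Left { 0; 1/4; 3/8; 13/32; 27/64; 55/128; 111/256; 223/512 }, Right { 7/16; 1/2; 1 } — simplest 447/1024
BRRBBRBBBBBB: Left { 0; 1/4; 3/8; 13/32; 27/64; 55/128; 111/256; 223/512; 447/1024 }, Right { 7/16; 1/2; 1 } — simplest 895/2048
BRRBBRBBBBBBR: Left { 0; 1/4; 3/8; 13/32; 27/64; 55/128; 111/256; 223/512; 447/1024 }, Right { 895/2048; 7/16; 1/2; 1 } — simplest 1789/4096
BRRBBRBBBBBBRR: Left { 0; 1/4; 3/8; 13/32; 27/64; 55/128; 111/256; 223/512; 447/1024 }, Right { 1789/4096; 895/2048; 7/16; 1/2; 1 } — simplest 3577/8192
BRRBBRBBBBBBRRB: Left { 0; 1/4; 3/8; 13/32; 27/64; 55/128; 111/256; 223/512; 447/1024; 3577/8192 }, Right { 1789/4096; 895/2048; 7/16; 1/2; 1 } — simplest 7155/16384

7155/16384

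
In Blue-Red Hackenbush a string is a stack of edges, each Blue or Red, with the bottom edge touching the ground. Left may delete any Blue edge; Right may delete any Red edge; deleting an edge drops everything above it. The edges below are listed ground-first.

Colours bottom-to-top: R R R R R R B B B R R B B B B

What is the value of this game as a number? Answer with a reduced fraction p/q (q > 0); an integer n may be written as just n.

-2657/512

Build G(s[:k]) for k = 1..15, string s = R R R R R R B B B R R B B B B.
1 of 15 · R · max L −∞ · min R 0 so -1
2 of 15 · RR · max L −∞ · min R -1 so -2
3 of 15 · RRR · max L −∞ · min R -2 so -3
4 of 15 · RRRR · max L −∞ · min R -3 so -4
5 of 15 · RRRRR · max L −∞ · min R -4 so -5
6 of 15 · RRRRRR · max L −∞ · min R -5 so -6
7 of 15 · RRRRRRB · max L -6 · min R -5 so -11/2
8 of 15 · RRRRRRBB · max L -11/2 · min R -5 so -21/4
9 of 15 · RRRRRRBBB · max L -21/4 · min R -5 so -41/8
10 of 15 · RRRRRRBBBR · max L -21/4 · min R -41/8 so -83/16
11 of 15 · RRRRRRBBBRR · max L -21/4 · min R -83/16 so -167/32
12 of 15 · RRRRRRBBBRRB · max L -167/32 · min R -83/16 so -333/64
13 of 15 · RRRRRRBBBRRBB · max L -333/64 · min R -83/16 so -665/128
14 of 15 · RRRRRRBBBRRBBB · max L -665/128 · min R -83/16 so -1329/256
15 of 15 · RRRRRRBBBRRBBBB · max L -1329/256 · min R -83/16 so -2657/512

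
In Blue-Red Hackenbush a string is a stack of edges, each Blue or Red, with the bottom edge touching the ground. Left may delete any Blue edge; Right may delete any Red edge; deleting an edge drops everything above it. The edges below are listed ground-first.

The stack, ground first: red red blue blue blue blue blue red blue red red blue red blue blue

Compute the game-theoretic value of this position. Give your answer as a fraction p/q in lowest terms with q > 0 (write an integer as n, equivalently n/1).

-8553/8192

1 of 15 · r · max L −∞ · min R 0 — -1
2 of 15 · rr · max L −∞ · min R -1 — -2
3 of 15 · rrb · max L -2 · min R -1 — -3/2
4 of 15 · rrbb · max L -3/2 · min R -1 — -5/4
5 of 15 · rrbbb · max L -5/4 · min R -1 — -9/8
6 of 15 · rrbbbb · max L -9/8 · min R -1 — -17/16
7 of 15 · rrbbbbb · max L -17/16 · min R -1 — -33/32
8 of 15 · rrbbbbbr · max L -17/16 · min R -33/32 — -67/64
9 of 15 · rrbbbbbrb · max L -67/64 · min R -33/32 — -133/128
10 of 15 · rrbbbbbrbr · max L -67/64 · min R -133/128 — -267/256
11 of 15 · rrbbbbbrbrr · max L -67/64 · min R -267/256 — -535/512
12 of 15 · rrbbbbbrbrrb · max L -535/512 · min R -267/256 — -1069/1024
13 of 15 · rrbbbbbrbrrbr · max L -535/512 · min R -1069/1024 — -2139/2048
14 of 15 · rrbbbbbrbrrbrb · max L -2139/2048 · min R -1069/1024 — -4277/4096
15 of 15 · rrbbbbbrbrrbrbb · max L -4277/4096 · min R -1069/1024 — -8553/8192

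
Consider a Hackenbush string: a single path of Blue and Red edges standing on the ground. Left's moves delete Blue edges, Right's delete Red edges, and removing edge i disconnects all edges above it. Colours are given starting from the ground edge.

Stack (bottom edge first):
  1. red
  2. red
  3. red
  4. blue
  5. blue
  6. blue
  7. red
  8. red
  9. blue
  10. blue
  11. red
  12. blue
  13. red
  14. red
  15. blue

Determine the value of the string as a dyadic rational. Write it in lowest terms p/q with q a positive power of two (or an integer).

-9005/4096

Prefix values for red red red blue blue blue red red blue blue red blue red red blue via {L|R} + simplicity:
value_1 [r]  L=[·]  R=[0]  → -1
value_2 [rr]  L=[·]  R=[-1,0]  → -2
value_3 [rrr]  L=[·]  R=[-2,-1,0]  → -3
value_4 [rrrb]  L=[-3]  R=[-2,-1,0]  → -5/2
value_5 [rrrbb]  L=[-3,-5/2]  R=[-2,-1,0]  → -9/4
value_6 [rrrbbb]  L=[-3,-5/2,-9/4]  R=[-2,-1,0]  → -17/8
value_7 [rrrbbbr]  L=[-3,-5/2,-9/4]  R=[-17/8,-2,-1,0]  → -35/16
value_8 [rrrbbbrr]  L=[-3,-5/2,-9/4]  R=[-35/16,-17/8,-2,-1,0]  → -71/32
value_9 [rrrbbbrrb]  L=[-3,-5/2,-9/4,-71/32]  R=[-35/16,-17/8,-2,-1,0]  → -141/64
value_10 [rrrbbbrrbb]  L=[-3,-5/2,-9/4,-71/32,-141/64]  R=[-35/16,-17/8,-2,-1,0]  → -281/128
value_11 [rrrbbbrrbbr]  L=[-3,-5/2,-9/4,-71/32,-141/64]  R=[-281/128,-35/16,-17/8,-2,-1,0]  → -563/256
value_12 [rrrbbbrrbbrb]  L=[-3,-5/2,-9/4,-71/32,-141/64,-563/256]  R=[-281/128,-35/16,-17/8,-2,-1,0]  → -1125/512
value_13 [rrrbbbrrbbrbr]  L=[-3,-5/2,-9/4,-71/32,-141/64,-563/256]  R=[-1125/512,-281/128,-35/16,-17/8,-2,-1,0]  → -2251/1024
value_14 [rrrbbbrrbbrbrr]  L=[-3,-5/2,-9/4,-71/32,-141/64,-563/256]  R=[-2251/1024,-1125/512,-281/128,-35/16,-17/8,-2,-1,0]  → -4503/2048
value_15 [rrrbbbrrbbrbrrb]  L=[-3,-5/2,-9/4,-71/32,-141/64,-563/256,-4503/2048]  R=[-2251/1024,-1125/512,-281/128,-35/16,-17/8,-2,-1,0]  → -9005/4096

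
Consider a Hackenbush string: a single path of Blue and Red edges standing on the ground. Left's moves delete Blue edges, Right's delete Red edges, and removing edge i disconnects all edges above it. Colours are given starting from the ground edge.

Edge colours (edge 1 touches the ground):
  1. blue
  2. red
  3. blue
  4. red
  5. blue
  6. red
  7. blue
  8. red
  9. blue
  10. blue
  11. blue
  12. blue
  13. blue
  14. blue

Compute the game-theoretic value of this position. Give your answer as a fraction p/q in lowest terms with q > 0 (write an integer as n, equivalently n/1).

5503/8192

edge 1 of 14 (blue): { 0 | · } ⇒ 1
edge 2 of 14 (red): { 0 | 1 } ⇒ 1/2
edge 3 of 14 (blue): { 0 1/2 | 1 } ⇒ 3/4
edge 4 of 14 (red): { 0 1/2 | 3/4 1 } ⇒ 5/8
edge 5 of 14 (blue): { 0 1/2 5/8 | 3/4 1 } ⇒ 11/16
edge 6 of 14 (red): { 0 1/2 5/8 | 11/16 3/4 1 } ⇒ 21/32
edge 7 of 14 (blue): { 0 1/2 5/8 21/32 | 11/16 3/4 1 } ⇒ 43/64
edge 8 of 14 (red): { 0 1/2 5/8 21/32 | 43/64 11/16 3/4 1 } ⇒ 85/128
edge 9 of 14 (blue): { 0 1/2 5/8 21/32 85/128 | 43/64 11/16 3/4 1 } ⇒ 171/256
edge 10 of 14 (blue): { 0 1/2 5/8 21/32 85/128 171/256 | 43/64 11/16 3/4 1 } ⇒ 343/512
edge 11 of 14 (blue): { 0 1/2 5/8 21/32 85/128 171/256 343/512 | 43/64 11/16 3/4 1 } ⇒ 687/1024
edge 12 of 14 (blue): { 0 1/2 5/8 21/32 85/128 171/256 343/512 687/1024 | 43/64 11/16 3/4 1 } ⇒ 1375/2048
edge 13 of 14 (blue): { 0 1/2 5/8 21/32 85/128 171/256 343/512 687/1024 1375/2048 | 43/64 11/16 3/4 1 } ⇒ 2751/4096
edge 14 of 14 (blue): { 0 1/2 5/8 21/32 85/128 171/256 343/512 687/1024 1375/2048 2751/4096 | 43/64 11/16 3/4 1 } ⇒ 5503/8192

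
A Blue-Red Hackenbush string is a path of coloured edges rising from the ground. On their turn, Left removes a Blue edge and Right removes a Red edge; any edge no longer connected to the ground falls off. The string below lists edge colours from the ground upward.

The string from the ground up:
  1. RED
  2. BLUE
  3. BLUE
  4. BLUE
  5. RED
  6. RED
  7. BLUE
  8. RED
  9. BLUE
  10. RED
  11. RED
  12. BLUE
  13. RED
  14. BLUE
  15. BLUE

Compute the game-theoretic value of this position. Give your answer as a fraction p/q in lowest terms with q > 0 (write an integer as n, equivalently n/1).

-3433/16384

step 1: add RED to get R; options L={ · } R={ 0 } = -1
step 2: add BLUE to get RB; options L={ -1 } R={ 0 } = -1/2
step 3: add BLUE to get RBB; options L={ -1, -1/2 } R={ 0 } = -1/4
step 4: add BLUE to get RBBB; options L={ -1, -1/2, -1/4 } R={ 0 } = -1/8
step 5: add RED to get RBBBR; options L={ -1, -1/2, -1/4 } R={ -1/8, 0 } = -3/16
step 6: add RED to get RBBBRR; options L={ -1, -1/2, -1/4 } R={ -3/16, -1/8, 0 } = -7/32
step 7: add BLUE to get RBBBRRB; options L={ -1, -1/2, -1/4, -7/32 } R={ -3/16, -1/8, 0 } = -13/64
step 8: add RED to get RBBBRRBR; options L={ -1, -1/2, -1/4, -7/32 } R={ -13/64, -3/16, -1/8, 0 } = -27/128
step 9: add BLUE to get RBBBRRBRB; options L={ -1, -1/2, -1/4, -7/32, -27/128 } R={ -13/64, -3/16, -1/8, 0 } = -53/256
step 10: add RED to get RBBBRRBRBR; options L={ -1, -1/2, -1/4, -7/32, -27/128 } R={ -53/256, -13/64, -3/16, -1/8, 0 } = -107/512
step 11: add RED to get RBBBRRBRBRR; options L={ -1, -1/2, -1/4, -7/32, -27/128 } R={ -107/512, -53/256, -13/64, -3/16, -1/8, 0 } = -215/1024
step 12: add BLUE to get RBBBRRBRBRRB; options L={ -1, -1/2, -1/4, -7/32, -27/128, -215/1024 } R={ -107/512, -53/256, -13/64, -3/16, -1/8, 0 } = -429/2048
step 13: add RED to get RBBBRRBRBRRBR; options L={ -1, -1/2, -1/4, -7/32, -27/128, -215/1024 } R={ -429/2048, -107/512, -53/256, -13/64, -3/16, -1/8, 0 } = -859/4096
step 14: add BLUE to get RBBBRRBRBRRBRB; options L={ -1, -1/2, -1/4, -7/32, -27/128, -215/1024, -859/4096 } R={ -429/2048, -107/512, -53/256, -13/64, -3/16, -1/8, 0 } = -1717/8192
step 15: add BLUE to get RBBBRRBRBRRBRBB; options L={ -1, -1/2, -1/4, -7/32, -27/128, -215/1024, -859/4096, -1717/8192 } R={ -429/2048, -107/512, -53/256, -13/64, -3/16, -1/8, 0 } = -3433/16384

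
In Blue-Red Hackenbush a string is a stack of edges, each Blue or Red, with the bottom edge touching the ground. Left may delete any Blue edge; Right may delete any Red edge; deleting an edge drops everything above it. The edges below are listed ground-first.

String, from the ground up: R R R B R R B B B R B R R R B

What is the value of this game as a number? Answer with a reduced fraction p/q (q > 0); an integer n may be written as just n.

-11357/4096

v(R) = { (no moves) | 0 } ⇒ -1
v(RR) = { (no moves) | -1; 0 } ⇒ -2
v(RRR) = { (no moves) | -2; -1; 0 } ⇒ -3
v(RRRB) = { -3 | -2; -1; 0 } ⇒ -5/2
v(RRRBR) = { -3 | -5/2; -2; -1; 0 } ⇒ -11/4
v(RRRBRR) = { -3 | -11/4; -5/2; -2; -1; 0 } ⇒ -23/8
v(RRRBRRB) = { -3; -23/8 | -11/4; -5/2; -2; -1; 0 } ⇒ -45/16
v(RRRBRRBB) = { -3; -23/8; -45/16 | -11/4; -5/2; -2; -1; 0 } ⇒ -89/32
v(RRRBRRBBB) = { -3; -23/8; -45/16; -89/32 | -11/4; -5/2; -2; -1; 0 } ⇒ -177/64
v(RRRBRRBBBR) = { -3; -23/8; -45/16; -89/32 | -177/64; -11/4; -5/2; -2; -1; 0 } ⇒ -355/128
v(RRRBRRBBBRB) = { -3; -23/8; -45/16; -89/32; -355/128 | -177/64; -11/4; -5/2; -2; -1; 0 } ⇒ -709/256
v(RRRBRRBBBRBR) = { -3; -23/8; -45/16; -89/32; -355/128 | -709/256; -177/64; -11/4; -5/2; -2; -1; 0 } ⇒ -1419/512
v(RRRBRRBBBRBRR) = { -3; -23/8; -45/16; -89/32; -355/128 | -1419/512; -709/256; -177/64; -11/4; -5/2; -2; -1; 0 } ⇒ -2839/1024
v(RRRBRRBBBRBRRR) = { -3; -23/8; -45/16; -89/32; -355/128 | -2839/1024; -1419/512; -709/256; -177/64; -11/4; -5/2; -2; -1; 0 } ⇒ -5679/2048
v(RRRBRRBBBRBRRRB) = { -3; -23/8; -45/16; -89/32; -355/128; -5679/2048 | -2839/1024; -1419/512; -709/256; -177/64; -11/4; -5/2; -2; -1; 0 } ⇒ -11357/4096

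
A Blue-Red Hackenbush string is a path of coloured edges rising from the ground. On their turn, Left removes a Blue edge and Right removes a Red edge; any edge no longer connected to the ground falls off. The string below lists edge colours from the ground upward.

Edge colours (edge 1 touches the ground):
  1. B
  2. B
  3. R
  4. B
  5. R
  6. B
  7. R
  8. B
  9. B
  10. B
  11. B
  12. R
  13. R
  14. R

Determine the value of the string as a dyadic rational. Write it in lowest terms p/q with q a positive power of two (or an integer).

1 of 14 · B · max L 0 · min R +∞ → 1
2 of 14 · BB · max L 1 · min R +∞ → 2
3 of 14 · BBR · max L 1 · min R 2 → 3/2
4 of 14 · BBRB · max L 3/2 · min R 2 → 7/4
5 of 14 · BBRBR · max L 3/2 · min R 7/4 → 13/8
6 of 14 · BBRBRB · max L 13/8 · min R 7/4 → 27/16
7 of 14 · BBRBRBR · max L 13/8 · min R 27/16 → 53/32
8 of 14 · BBRBRBRB · max L 53/32 · min R 27/16 → 107/64
9 of 14 · BBRBRBRBB · max L 107/64 · min R 27/16 → 215/128
10 of 14 · BBRBRBRBBB · max L 215/128 · min R 27/16 → 431/256
11 of 14 · BBRBRBRBBBB · max L 431/256 · min R 27/16 → 863/512
12 of 14 · BBRBRBRBBBBR · max L 431/256 · min R 863/512 → 1725/1024
13 of 14 · BBRBRBRBBBBRR · max L 431/256 · min R 1725/1024 → 3449/2048
14 of 14 · BBRBRBRBBBBRRR · max L 431/256 · min R 3449/2048 → 6897/4096

6897/4096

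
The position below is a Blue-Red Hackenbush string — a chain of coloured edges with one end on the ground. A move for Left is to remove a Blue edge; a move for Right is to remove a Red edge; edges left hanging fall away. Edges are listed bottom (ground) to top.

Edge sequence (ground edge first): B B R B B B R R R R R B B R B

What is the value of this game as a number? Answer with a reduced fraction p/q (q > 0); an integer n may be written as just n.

15387/8192

Prefix values for B B R B B B R R R R R B B R B via {L|R} + simplicity:
val_1 [B]  L=[0]  R=[]  => 1
val_2 [BB]  L=[0, 1]  R=[]  => 2
val_3 [BBR]  L=[0, 1]  R=[2]  => 3/2
val_4 [BBRB]  L=[0, 1, 3/2]  R=[2]  => 7/4
val_5 [BBRBB]  L=[0, 1, 3/2, 7/4]  R=[2]  => 15/8
val_6 [BBRBBB]  L=[0, 1, 3/2, 7/4, 15/8]  R=[2]  => 31/16
val_7 [BBRBBBR]  L=[0, 1, 3/2, 7/4, 15/8]  R=[31/16, 2]  => 61/32
val_8 [BBRBBBRR]  L=[0, 1, 3/2, 7/4, 15/8]  R=[61/32, 31/16, 2]  => 121/64
val_9 [BBRBBBRRR]  L=[0, 1, 3/2, 7/4, 15/8]  R=[121/64, 61/32, 31/16, 2]  => 241/128
val_10 [BBRBBBRRRR]  L=[0, 1, 3/2, 7/4, 15/8]  R=[241/128, 121/64, 61/32, 31/16, 2]  => 481/256
val_11 [BBRBBBRRRRR]  L=[0, 1, 3/2, 7/4, 15/8]  R=[481/256, 241/128, 121/64, 61/32, 31/16, 2]  => 961/512
val_12 [BBRBBBRRRRRB]  L=[0, 1, 3/2, 7/4, 15/8, 961/512]  R=[481/256, 241/128, 121/64, 61/32, 31/16, 2]  => 1923/1024
val_13 [BBRBBBRRRRRBB]  L=[0, 1, 3/2, 7/4, 15/8, 961/512, 1923/1024]  R=[481/256, 241/128, 121/64, 61/32, 31/16, 2]  => 3847/2048
val_14 [BBRBBBRRRRRBBR]  L=[0, 1, 3/2, 7/4, 15/8, 961/512, 1923/1024]  R=[3847/2048, 481/256, 241/128, 121/64, 61/32, 31/16, 2]  => 7693/4096
val_15 [BBRBBBRRRRRBBRB]  L=[0, 1, 3/2, 7/4, 15/8, 961/512, 1923/1024, 7693/4096]  R=[3847/2048, 481/256, 241/128, 121/64, 61/32, 31/16, 2]  => 15387/8192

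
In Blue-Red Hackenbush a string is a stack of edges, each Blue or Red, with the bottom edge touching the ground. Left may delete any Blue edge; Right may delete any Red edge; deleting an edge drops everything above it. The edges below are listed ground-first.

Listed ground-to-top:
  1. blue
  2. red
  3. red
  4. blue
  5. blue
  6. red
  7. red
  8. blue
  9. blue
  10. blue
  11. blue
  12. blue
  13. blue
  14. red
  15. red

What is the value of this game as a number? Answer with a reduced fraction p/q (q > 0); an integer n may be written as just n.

6649/16384

Build g(s[:k]) for k = 1..15, string s = blue red red blue blue red red blue blue blue blue blue blue red red.
step 1: add blue to get b; options L={ 0 } R={ (no moves) } -> 1
step 2: add red to get br; options L={ 0 } R={ 1 } -> 1/2
step 3: add red to get brr; options L={ 0 } R={ 1/2, 1 } -> 1/4
step 4: add blue to get brrb; options L={ 0, 1/4 } R={ 1/2, 1 } -> 3/8
step 5: add blue to get brrbb; options L={ 0, 1/4, 3/8 } R={ 1/2, 1 } -> 7/16
step 6: add red to get brrbbr; options L={ 0, 1/4, 3/8 } R={ 7/16, 1/2, 1 } -> 13/32
step 7: add red to get brrbbrr; options L={ 0, 1/4, 3/8 } R={ 13/32, 7/16, 1/2, 1 } -> 25/64
step 8: add blue to get brrbbrrb; options L={ 0, 1/4, 3/8, 25/64 } R={ 13/32, 7/16, 1/2, 1 } -> 51/128
step 9: add blue to get brrbbrrbb; options L={ 0, 1/4, 3/8, 25/64, 51/128 } R={ 13/32, 7/16, 1/2, 1 } -> 103/256
step 10: add blue to get brrbbrrbbb; options L={ 0, 1/4, 3/8, 25/64, 51/128, 103/256 } R={ 13/32, 7/16, 1/2, 1 } -> 207/512
step 11: add blue to get brrbbrrbbbb; options L={ 0, 1/4, 3/8, 25/64, 51/128, 103/256, 207/512 } R={ 13/32, 7/16, 1/2, 1 } -> 415/1024
step 12: add blue to get brrbbrrbbbbb; options L={ 0, 1/4, 3/8, 25/64, 51/128, 103/256, 207/512, 415/1024 } R={ 13/32, 7/16, 1/2, 1 } -> 831/2048
step 13: add blue to get brrbbrrbbbbbb; options L={ 0, 1/4, 3/8, 25/64, 51/128, 103/256, 207/512, 415/1024, 831/2048 } R={ 13/32, 7/16, 1/2, 1 } -> 1663/4096
step 14: add red to get brrbbrrbbbbbbr; options L={ 0, 1/4, 3/8, 25/64, 51/128, 103/256, 207/512, 415/1024, 831/2048 } R={ 1663/4096, 13/32, 7/16, 1/2, 1 } -> 3325/8192
step 15: add red to get brrbbrrbbbbbbrr; options L={ 0, 1/4, 3/8, 25/64, 51/128, 103/256, 207/512, 415/1024, 831/2048 } R={ 3325/8192, 1663/4096, 13/32, 7/16, 1/2, 1 } -> 6649/16384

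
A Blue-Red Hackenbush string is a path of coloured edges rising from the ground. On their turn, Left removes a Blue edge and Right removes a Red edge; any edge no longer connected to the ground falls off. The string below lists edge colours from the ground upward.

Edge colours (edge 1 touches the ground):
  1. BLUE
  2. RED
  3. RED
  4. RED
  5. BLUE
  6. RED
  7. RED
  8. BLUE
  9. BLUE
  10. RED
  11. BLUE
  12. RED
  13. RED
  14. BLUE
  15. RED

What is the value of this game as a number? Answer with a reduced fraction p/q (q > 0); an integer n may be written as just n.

2469/16384

Recurse on prefixes of the 15-edge string BLUE RED RED RED BLUE RED RED BLUE BLUE RED BLUE RED RED BLUE RED:
edge 1 of 15 (BLUE): { 0 | ∅ } so 1
edge 2 of 15 (RED): { 0 | 1 } so 1/2
edge 3 of 15 (RED): { 0 | 1/2; 1 } so 1/4
edge 4 of 15 (RED): { 0 | 1/4; 1/2; 1 } so 1/8
edge 5 of 15 (BLUE): { 0; 1/8 | 1/4; 1/2; 1 } so 3/16
edge 6 of 15 (RED): { 0; 1/8 | 3/16; 1/4; 1/2; 1 } so 5/32
edge 7 of 15 (RED): { 0; 1/8 | 5/32; 3/16; 1/4; 1/2; 1 } so 9/64
edge 8 of 15 (BLUE): { 0; 1/8; 9/64 | 5/32; 3/16; 1/4; 1/2; 1 } so 19/128
edge 9 of 15 (BLUE): { 0; 1/8; 9/64; 19/128 | 5/32; 3/16; 1/4; 1/2; 1 } so 39/256
edge 10 of 15 (RED): { 0; 1/8; 9/64; 19/128 | 39/256; 5/32; 3/16; 1/4; 1/2; 1 } so 77/512
edge 11 of 15 (BLUE): { 0; 1/8; 9/64; 19/128; 77/512 | 39/256; 5/32; 3/16; 1/4; 1/2; 1 } so 155/1024
edge 12 of 15 (RED): { 0; 1/8; 9/64; 19/128; 77/512 | 155/1024; 39/256; 5/32; 3/16; 1/4; 1/2; 1 } so 309/2048
edge 13 of 15 (RED): { 0; 1/8; 9/64; 19/128; 77/512 | 309/2048; 155/1024; 39/256; 5/32; 3/16; 1/4; 1/2; 1 } so 617/4096
edge 14 of 15 (BLUE): { 0; 1/8; 9/64; 19/128; 77/512; 617/4096 | 309/2048; 155/1024; 39/256; 5/32; 3/16; 1/4; 1/2; 1 } so 1235/8192
edge 15 of 15 (RED): { 0; 1/8; 9/64; 19/128; 77/512; 617/4096 | 1235/8192; 309/2048; 155/1024; 39/256; 5/32; 3/16; 1/4; 1/2; 1 } so 2469/16384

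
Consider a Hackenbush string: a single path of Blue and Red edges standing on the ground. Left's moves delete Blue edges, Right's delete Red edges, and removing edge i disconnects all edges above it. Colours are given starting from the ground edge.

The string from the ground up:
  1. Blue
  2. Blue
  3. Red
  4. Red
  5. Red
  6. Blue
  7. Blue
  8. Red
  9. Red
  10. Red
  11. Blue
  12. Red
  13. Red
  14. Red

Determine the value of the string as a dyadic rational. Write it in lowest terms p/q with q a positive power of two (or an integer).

B: Left { 0 }, Right {  } ⇒ simplest 1
BB: Left { 0, 1 }, Right {  } ⇒ simplest 2
BBR: Left { 0, 1 }, Right { 2 } ⇒ simplest 3/2
BBRR: Left { 0, 1 }, Right { 3/2, 2 } ⇒ simplest 5/4
BBRRR: Left { 0, 1 }, Right { 5/4, 3/2, 2 } ⇒ simplest 9/8
BBRRRB: Left { 0, 1, 9/8 }, Right { 5/4, 3/2, 2 } ⇒ simplest 19/16
BBRRRBB: Left { 0, 1, 9/8, 19/16 }, Right { 5/4, 3/2, 2 } ⇒ simplest 39/32
BBRRRBBR: Left { 0, 1, 9/8, 19/16 }, Right { 39/32, 5/4, 3/2, 2 } ⇒ simplest 77/64
BBRRRBBRR: Left { 0, 1, 9/8, 19/16 }, Right { 77/64, 39/32, 5/4, 3/2, 2 } ⇒ simplest 153/128
BBRRRBBRRR: Left { 0, 1, 9/8, 19/16 }, Right { 153/128, 77/64, 39/32, 5/4, 3/2, 2 } ⇒ simplest 305/256
BBRRRBBRRRB: Left { 0, 1, 9/8, 19/16, 305/256 }, Right { 153/128, 77/64, 39/32, 5/4, 3/2, 2 } ⇒ simplest 611/512
BBRRRBBRRRBR: Left { 0, 1, 9/8, 19/16, 305/256 }, Right { 611/512, 153/128, 77/64, 39/32, 5/4, 3/2, 2 } ⇒ simplest 1221/1024
BBRRRBBRRRBRR: Left { 0, 1, 9/8, 19/16, 305/256 }, Right { 1221/1024, 611/512, 153/128, 77/64, 39/32, 5/4, 3/2, 2 } ⇒ simplest 2441/2048
BBRRRBBRRRBRRR: Left { 0, 1, 9/8, 19/16, 305/256 }, Right { 2441/2048, 1221/1024, 611/512, 153/128, 77/64, 39/32, 5/4, 3/2, 2 } ⇒ simplest 4881/4096

4881/4096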